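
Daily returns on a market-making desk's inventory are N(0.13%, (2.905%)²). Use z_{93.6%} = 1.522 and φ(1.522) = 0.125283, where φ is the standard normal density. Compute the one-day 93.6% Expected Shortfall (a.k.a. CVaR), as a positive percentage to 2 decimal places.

5.56%

Tail multiplier: φ(z)/(1−α) = 0.125283 / 0.064 = 1.958.
ES = −(0.13%) + 2.905% × 1.958 = 5.558%.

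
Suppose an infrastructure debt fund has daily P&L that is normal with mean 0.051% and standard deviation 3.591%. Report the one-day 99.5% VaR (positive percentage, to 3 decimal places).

9.199%

At 99.5% one-sided, z = 2.576.
VaR = −μ + z·σ = −(0.051%) + 2.576 × 3.591% = 9.199%.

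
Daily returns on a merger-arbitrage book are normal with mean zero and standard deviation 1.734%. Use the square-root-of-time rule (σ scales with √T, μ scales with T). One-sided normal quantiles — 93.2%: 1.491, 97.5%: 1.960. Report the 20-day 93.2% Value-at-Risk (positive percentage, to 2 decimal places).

σ_{20d} = 1.734% × √20 = 7.755%.
VaR = 1.491 × 7.755% = 11.563%.

11.56%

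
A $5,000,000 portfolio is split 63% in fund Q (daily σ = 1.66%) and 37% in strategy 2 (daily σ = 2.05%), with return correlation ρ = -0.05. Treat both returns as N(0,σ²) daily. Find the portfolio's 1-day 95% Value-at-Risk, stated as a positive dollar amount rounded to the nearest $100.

$103,700

σ_p² = 0.63²·1.66² + 0.37²·2.05² + 2·-0.05·0.63·0.37·1.66·2.05 = 1.5897 (%²).
σ_p = √1.5897 = 1.261%.
At 95%, z = 1.645.
VaR = 1.645 × 1.261% = 2.074%; on $5,000,000 that is $103,700.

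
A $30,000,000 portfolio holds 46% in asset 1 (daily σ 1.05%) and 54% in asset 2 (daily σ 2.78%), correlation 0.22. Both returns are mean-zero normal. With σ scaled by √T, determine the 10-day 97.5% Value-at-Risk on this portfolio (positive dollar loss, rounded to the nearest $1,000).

σ_p = √(0.46²·1.05² + 0.54²·2.78² + 2·0.22·0.46·0.54·1.05·2.78) = 1.675%.
σ_{10d} = 1.675% × √10 = 5.297%.
z(97.5%) = 1.960.
VaR = 1.960 × 5.297% = 10.382%; on $30,000,000 that is $3,114,600.

$3,115,000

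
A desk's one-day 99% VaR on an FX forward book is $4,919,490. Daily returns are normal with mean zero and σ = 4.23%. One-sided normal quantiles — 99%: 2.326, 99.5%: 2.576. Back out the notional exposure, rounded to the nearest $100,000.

VaR as a fraction of value: z·σ = 2.326 × 4.23% = 9.83898%.
Position = $4,919,490 / 0.0983898 = $50,000,000.

$50,000,000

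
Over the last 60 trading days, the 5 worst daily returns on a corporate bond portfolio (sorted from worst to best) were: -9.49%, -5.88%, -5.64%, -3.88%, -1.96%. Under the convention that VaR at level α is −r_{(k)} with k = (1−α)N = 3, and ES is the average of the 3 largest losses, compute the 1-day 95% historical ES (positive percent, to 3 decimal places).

7.003%

The 3 worst returns sum to -21.01%.
ES = −(-21.01%) / 3 = 7.0033…% ≈ 7.003%.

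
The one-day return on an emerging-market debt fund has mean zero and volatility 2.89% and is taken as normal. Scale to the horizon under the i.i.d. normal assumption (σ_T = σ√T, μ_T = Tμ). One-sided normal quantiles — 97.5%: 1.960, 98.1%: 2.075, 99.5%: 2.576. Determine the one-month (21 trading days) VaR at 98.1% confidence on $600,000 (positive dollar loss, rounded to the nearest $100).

$164,900

σ_{21d} = 2.89% × √21 = 13.244%.
VaR = 2.075 × 13.244% = 27.481%.
On $600,000: 0.27481 × $600,000 = $164,886.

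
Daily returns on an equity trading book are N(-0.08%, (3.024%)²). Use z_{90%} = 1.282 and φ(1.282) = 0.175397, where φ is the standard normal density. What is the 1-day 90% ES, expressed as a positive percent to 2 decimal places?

5.38%

Tail multiplier: φ(z)/(1−α) = 0.175397 / 0.1 = 1.754.
ES = −(-0.08%) + 3.024% × 1.754 = 5.384%.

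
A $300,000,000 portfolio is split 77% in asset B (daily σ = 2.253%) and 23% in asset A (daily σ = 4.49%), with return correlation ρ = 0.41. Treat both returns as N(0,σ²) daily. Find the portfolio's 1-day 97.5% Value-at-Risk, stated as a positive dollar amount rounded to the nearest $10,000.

$13,850,000

σ_p² = 0.77²·2.253² + 0.23²·4.49² + 2·0.41·0.77·0.23·2.253·4.49 = 5.5451 (%²).
σ_p = √5.5451 = 2.355%.
At 97.5%, z = 1.960.
VaR = 1.960 × 2.355% = 4.616%; on $300,000,000 that is $13,848,000.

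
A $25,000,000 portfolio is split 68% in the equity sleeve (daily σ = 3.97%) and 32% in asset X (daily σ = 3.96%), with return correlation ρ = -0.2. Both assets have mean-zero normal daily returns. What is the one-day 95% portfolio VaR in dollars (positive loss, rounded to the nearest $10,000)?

$1,130,000

σ_p² = 0.68²·3.97² + 0.32²·3.96² + 2·-0.2·0.68·0.32·3.97·3.96 = 7.5253 (%²).
σ_p = √7.5253 = 2.743%.
At 95%, z = 1.645.
VaR = 1.645 × 2.743% = 4.512%; on $25,000,000 that is $1,128,000.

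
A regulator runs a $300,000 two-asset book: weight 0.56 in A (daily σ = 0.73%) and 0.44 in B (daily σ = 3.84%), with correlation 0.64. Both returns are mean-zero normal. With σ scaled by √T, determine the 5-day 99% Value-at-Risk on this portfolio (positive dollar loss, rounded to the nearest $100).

$30,800

σ_p = √(0.56²·0.73² + 0.44²·3.84² + 2·0.64·0.56·0.44·0.73·3.84) = 1.976%.
σ_{5d} = 1.976% × √5 = 4.418%.
z(99%) = 2.326.
VaR = 2.326 × 4.418% = 10.276%; on $300,000 that is $30,828.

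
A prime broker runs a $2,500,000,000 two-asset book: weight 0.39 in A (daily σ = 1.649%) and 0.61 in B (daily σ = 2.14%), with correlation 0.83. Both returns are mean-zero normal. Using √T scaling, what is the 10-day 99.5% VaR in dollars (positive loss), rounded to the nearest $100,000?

$381,600,000

σ_p = √(0.39²·1.649² + 0.61²·2.14² + 2·0.83·0.39·0.61·1.649·2.14) = 1.874%.
σ_{10d} = 1.874% × √10 = 5.926%.
z(99.5%) = 2.576.
VaR = 2.576 × 5.926% = 15.265%; on $2,500,000,000 that is $381,625,000.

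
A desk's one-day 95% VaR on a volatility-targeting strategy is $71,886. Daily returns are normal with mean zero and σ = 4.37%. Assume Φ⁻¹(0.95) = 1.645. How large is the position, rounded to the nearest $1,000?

VaR as a fraction of value: z·σ = 1.645 × 4.37% = 7.18865%.
Position = $71,886 / 0.0718865 = $999,993.

$1,000,000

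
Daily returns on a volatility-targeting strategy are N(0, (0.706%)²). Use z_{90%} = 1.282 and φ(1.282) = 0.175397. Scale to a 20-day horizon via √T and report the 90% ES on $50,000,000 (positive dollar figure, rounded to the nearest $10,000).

$2,770,000

σ_{20d} = 0.706% × √20 = 3.157%.
ES multiplier = φ(z)/(1−α) = 0.175397/0.1 = 1.754.
ES = 3.157% × 1.754 = 5.537%; on $50,000,000: $2,768,500.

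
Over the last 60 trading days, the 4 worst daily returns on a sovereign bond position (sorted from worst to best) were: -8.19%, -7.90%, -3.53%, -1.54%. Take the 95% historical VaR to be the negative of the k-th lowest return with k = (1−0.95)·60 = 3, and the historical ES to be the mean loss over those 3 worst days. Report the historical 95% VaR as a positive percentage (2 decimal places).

k = 3; the 3rd lowest return is -3.53%, so VaR = 3.53%.

3.53%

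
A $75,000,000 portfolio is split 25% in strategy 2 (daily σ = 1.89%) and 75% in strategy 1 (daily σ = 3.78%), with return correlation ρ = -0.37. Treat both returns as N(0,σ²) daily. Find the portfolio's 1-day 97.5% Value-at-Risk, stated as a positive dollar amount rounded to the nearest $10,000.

σ_p² = 0.25²·1.89² + 0.75²·3.78² + 2·-0.37·0.25·0.75·1.89·3.78 = 7.2692 (%²).
σ_p = √7.2692 = 2.696%.
At 97.5%, z = 1.960.
VaR = 1.960 × 2.696% = 5.284%; on $75,000,000 that is $3,963,000.

$3,960,000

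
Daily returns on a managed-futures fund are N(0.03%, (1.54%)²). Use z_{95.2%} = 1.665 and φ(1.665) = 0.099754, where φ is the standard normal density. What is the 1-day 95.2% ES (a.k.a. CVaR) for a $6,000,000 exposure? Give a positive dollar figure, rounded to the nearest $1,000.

$190,000

Tail multiplier: φ(z)/(1−α) = 0.099754 / 0.048 = 2.078.
ES = −(0.03%) + 1.54% × 2.078 = 3.170%.
On $6,000,000: 0.03170 × $6,000,000 = $190,200.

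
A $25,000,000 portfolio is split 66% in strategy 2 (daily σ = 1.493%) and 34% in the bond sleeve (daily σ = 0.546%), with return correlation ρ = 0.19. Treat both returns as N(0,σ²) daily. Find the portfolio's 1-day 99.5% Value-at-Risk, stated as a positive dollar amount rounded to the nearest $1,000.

$668,000

σ_p² = 0.66²·1.493² + 0.34²·0.546² + 2·0.19·0.66·0.34·1.493·0.546 = 1.0749 (%²).
σ_p = √1.0749 = 1.037%.
At 99.5%, z = 2.576.
VaR = 2.576 × 1.037% = 2.671%; on $25,000,000 that is $667,750.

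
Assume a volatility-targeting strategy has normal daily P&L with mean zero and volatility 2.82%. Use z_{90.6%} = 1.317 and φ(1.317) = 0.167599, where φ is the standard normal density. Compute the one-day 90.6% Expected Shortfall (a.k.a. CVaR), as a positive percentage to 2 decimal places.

Tail multiplier: φ(z)/(1−α) = 0.167599 / 0.094 = 1.783.
ES = 2.82% × 1.783 = 5.028%.

5.03%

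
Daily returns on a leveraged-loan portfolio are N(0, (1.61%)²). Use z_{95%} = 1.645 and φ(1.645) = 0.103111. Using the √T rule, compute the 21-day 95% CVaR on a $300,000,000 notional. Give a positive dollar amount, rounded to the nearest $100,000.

$45,600,000

σ_{21d} = 1.61% × √21 = 7.378%.
ES multiplier = φ(z)/(1−α) = 0.103111/0.05 = 2.062.
ES = 7.378% × 2.062 = 15.213%; on $300,000,000: $45,639,000.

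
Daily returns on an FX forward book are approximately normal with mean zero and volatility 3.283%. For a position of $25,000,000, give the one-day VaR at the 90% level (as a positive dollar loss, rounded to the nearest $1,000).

$1,052,000

At 90% one-sided, z = 1.282.
VaR = z·σ = 1.282 × 3.283% = 4.209%.
On $25,000,000: 0.04209 × $25,000,000 = $1,052,250.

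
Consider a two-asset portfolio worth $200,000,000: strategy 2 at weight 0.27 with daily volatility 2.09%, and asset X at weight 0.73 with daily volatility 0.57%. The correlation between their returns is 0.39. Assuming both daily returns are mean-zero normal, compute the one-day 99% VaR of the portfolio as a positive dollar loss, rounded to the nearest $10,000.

σ_p² = 0.27²·2.09² + 0.73²·0.57² + 2·0.39·0.27·0.73·2.09·0.57 = 0.6747 (%²).
σ_p = √0.6747 = 0.821%.
At 99%, z = 2.326.
VaR = 2.326 × 0.821% = 1.910%; on $200,000,000 that is $3,820,000.

$3,820,000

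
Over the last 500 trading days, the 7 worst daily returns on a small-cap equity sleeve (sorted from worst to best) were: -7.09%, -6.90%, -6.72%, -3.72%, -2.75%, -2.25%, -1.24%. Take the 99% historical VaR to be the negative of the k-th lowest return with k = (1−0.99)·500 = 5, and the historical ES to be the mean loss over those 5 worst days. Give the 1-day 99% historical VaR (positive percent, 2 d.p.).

k = 5; the 5th lowest return is -2.75%, so VaR = 2.75%.

2.75%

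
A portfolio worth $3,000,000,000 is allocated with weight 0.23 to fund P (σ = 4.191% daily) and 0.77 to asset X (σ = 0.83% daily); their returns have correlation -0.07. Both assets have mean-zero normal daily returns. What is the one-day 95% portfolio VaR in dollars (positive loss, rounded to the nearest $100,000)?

$55,200,000

σ_p² = 0.23²·4.191² + 0.77²·0.83² + 2·-0.07·0.23·0.77·4.191·0.83 = 1.2514 (%²).
σ_p = √1.2514 = 1.119%.
At 95%, z = 1.645.
VaR = 1.645 × 1.119% = 1.841%; on $3,000,000,000 that is $55,230,000.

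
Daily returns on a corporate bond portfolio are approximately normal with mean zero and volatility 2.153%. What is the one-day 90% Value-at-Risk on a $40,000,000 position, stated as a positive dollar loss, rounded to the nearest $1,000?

At 90% one-sided, z = 1.282.
VaR = z·σ = 1.282 × 2.153% = 2.760%.
On $40,000,000: 0.02760 × $40,000,000 = $1,104,000.

$1,104,000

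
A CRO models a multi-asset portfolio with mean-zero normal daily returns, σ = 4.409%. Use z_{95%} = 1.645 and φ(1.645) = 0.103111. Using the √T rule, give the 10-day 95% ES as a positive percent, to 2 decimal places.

σ_{10d} = 4.409% × √10 = 13.942%.
ES multiplier = φ(z)/(1−α) = 0.103111/0.05 = 2.062.
ES = 13.942% × 2.062 = 28.748%.

28.75%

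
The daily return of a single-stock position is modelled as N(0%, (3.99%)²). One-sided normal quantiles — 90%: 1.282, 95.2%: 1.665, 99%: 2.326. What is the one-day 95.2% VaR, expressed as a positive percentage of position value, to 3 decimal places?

6.643%

VaR = z·σ = 1.665 × 3.99% = 6.643%.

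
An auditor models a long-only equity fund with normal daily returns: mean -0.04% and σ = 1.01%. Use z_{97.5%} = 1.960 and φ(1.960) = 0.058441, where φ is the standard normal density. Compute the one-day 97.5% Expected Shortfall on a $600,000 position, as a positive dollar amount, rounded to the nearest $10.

$14,410

Tail multiplier: φ(z)/(1−α) = 0.058441 / 0.025 = 2.338.
ES = −(-0.04%) + 1.01% × 2.338 = 2.401%.
On $600,000: 0.02401 × $600,000 = $14,406.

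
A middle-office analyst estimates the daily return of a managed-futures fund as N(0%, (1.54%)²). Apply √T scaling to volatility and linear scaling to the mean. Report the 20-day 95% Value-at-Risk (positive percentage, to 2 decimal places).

At 95%, z = 1.645.
σ_{20d} = 1.54% × √20 = 6.887%.
VaR = 1.645 × 6.887% = 11.329%.

11.33%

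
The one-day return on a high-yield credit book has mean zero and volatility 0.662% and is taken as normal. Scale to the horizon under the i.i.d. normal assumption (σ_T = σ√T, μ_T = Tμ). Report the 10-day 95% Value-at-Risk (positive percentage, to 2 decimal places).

3.44%

At 95%, z = 1.645.
σ_{10d} = 0.662% × √10 = 2.093%.
VaR = 1.645 × 2.093% = 3.443%.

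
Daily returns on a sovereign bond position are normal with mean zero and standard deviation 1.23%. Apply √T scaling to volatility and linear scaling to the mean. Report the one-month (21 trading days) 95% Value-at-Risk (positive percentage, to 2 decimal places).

At 95%, z = 1.645.
σ_{21d} = 1.23% × √21 = 5.637%.
VaR = 1.645 × 5.637% = 9.273%.

9.27%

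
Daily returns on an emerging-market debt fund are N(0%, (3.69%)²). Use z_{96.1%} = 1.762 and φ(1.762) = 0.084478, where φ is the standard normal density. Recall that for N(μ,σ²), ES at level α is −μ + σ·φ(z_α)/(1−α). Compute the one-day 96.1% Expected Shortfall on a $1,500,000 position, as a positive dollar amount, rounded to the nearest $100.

$119,900

Tail multiplier: φ(z)/(1−α) = 0.084478 / 0.039 = 2.166.
ES = 3.69% × 2.166 = 7.993%.
On $1,500,000: 0.07993 × $1,500,000 = $119,895.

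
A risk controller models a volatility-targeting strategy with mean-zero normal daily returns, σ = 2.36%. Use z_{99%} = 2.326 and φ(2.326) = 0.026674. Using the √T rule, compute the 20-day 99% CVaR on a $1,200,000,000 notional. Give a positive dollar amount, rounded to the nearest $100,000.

$337,800,000

σ_{20d} = 2.36% × √20 = 10.554%.
ES multiplier = φ(z)/(1−α) = 0.026674/0.01 = 2.667.
ES = 10.554% × 2.667 = 28.148%; on $1,200,000,000: $337,776,000.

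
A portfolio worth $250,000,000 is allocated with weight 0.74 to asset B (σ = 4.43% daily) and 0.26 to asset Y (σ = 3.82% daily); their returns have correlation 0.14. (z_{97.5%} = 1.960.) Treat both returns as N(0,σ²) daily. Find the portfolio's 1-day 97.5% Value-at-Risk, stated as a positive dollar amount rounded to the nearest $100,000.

σ_p² = 0.74²·4.43² + 0.26²·3.82² + 2·0.14·0.74·0.26·4.43·3.82 = 12.6447 (%²).
σ_p = √12.6447 = 3.556%.
VaR = 1.960 × 3.556% = 6.970%; on $250,000,000 that is $17,425,000.

$17,400,000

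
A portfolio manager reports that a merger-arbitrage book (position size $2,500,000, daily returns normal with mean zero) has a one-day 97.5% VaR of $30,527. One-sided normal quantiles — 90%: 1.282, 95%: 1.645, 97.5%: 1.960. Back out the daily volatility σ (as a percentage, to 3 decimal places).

VaR as a fraction: $30,527 / $2,500,000 = 1.221%.
σ = VaR / z = 1.221% / 1.960 = 0.623%.

0.623%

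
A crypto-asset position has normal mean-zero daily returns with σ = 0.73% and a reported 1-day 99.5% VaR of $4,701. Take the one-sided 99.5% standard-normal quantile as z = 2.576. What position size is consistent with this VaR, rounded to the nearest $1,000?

VaR as a fraction of value: z·σ = 2.576 × 0.73% = 1.88048%.
Position = $4,701 / 0.0188048 = $249,989.

$250,000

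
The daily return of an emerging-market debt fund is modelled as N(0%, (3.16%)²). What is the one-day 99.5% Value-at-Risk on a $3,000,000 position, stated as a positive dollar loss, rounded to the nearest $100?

At 99.5% one-sided, z = 2.576.
VaR = z·σ = 2.576 × 3.16% = 8.140%.
On $3,000,000: 0.08140 × $3,000,000 = $244,200.

$244,200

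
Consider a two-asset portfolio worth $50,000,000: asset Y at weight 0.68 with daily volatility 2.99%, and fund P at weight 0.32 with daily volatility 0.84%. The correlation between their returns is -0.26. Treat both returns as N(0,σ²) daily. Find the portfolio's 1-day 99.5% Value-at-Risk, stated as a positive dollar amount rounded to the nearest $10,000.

σ_p² = 0.68²·2.99² + 0.32²·0.84² + 2·-0.26·0.68·0.32·2.99·0.84 = 3.9220 (%²).
σ_p = √3.9220 = 1.980%.
At 99.5%, z = 2.576.
VaR = 2.576 × 1.980% = 5.100%; on $50,000,000 that is $2,550,000.

$2,550,000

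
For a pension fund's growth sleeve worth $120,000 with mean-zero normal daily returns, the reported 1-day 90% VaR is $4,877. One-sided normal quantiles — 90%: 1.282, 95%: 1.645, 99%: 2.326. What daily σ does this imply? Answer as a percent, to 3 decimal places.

VaR as a fraction: $4,877 / $120,000 = 4.064%.
σ = VaR / z = 4.064% / 1.282 = 3.170%.

3.170%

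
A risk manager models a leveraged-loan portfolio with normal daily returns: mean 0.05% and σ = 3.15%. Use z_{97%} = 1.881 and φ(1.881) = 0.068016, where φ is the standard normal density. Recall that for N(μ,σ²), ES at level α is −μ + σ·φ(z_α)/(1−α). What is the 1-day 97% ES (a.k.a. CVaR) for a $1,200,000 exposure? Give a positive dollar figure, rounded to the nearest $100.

Tail multiplier: φ(z)/(1−α) = 0.068016 / 0.03 = 2.267.
ES = −(0.05%) + 3.15% × 2.267 = 7.091%.
On $1,200,000: 0.07091 × $1,200,000 = $85,092.

$85,100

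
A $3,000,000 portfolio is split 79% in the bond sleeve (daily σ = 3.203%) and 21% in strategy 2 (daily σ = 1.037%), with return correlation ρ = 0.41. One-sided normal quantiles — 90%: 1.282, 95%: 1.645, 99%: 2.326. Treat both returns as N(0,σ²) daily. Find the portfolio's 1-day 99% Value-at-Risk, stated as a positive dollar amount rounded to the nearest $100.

σ_p² = 0.79²·3.203² + 0.21²·1.037² + 2·0.41·0.79·0.21·3.203·1.037 = 6.9020 (%²).
σ_p = √6.9020 = 2.627%.
VaR = 2.326 × 2.627% = 6.110%; on $3,000,000 that is $183,300.

$183,300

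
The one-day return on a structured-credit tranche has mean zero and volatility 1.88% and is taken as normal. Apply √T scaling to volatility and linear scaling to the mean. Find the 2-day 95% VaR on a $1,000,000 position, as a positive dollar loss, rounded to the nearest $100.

At 95%, z = 1.645.
σ_{2d} = 1.88% × √2 = 2.659%.
VaR = 1.645 × 2.659% = 4.374%.
On $1,000,000: 0.04374 × $1,000,000 = $43,740.

$43,700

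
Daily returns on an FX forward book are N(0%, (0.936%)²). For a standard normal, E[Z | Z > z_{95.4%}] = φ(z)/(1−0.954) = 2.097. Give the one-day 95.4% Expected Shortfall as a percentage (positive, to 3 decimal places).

ES = 0.936% × 2.097 = 1.963%.

1.963%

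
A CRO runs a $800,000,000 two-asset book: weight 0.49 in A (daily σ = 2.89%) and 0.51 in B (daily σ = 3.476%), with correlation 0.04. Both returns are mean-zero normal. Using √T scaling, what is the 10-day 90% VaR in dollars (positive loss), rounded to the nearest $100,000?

$75,000,000

σ_p = √(0.49²·2.89² + 0.51²·3.476² + 2·0.04·0.49·0.51·2.89·3.476) = 2.313%.
σ_{10d} = 2.313% × √10 = 7.314%.
z(90%) = 1.282.
VaR = 1.282 × 7.314% = 9.377%; on $800,000,000 that is $75,016,000.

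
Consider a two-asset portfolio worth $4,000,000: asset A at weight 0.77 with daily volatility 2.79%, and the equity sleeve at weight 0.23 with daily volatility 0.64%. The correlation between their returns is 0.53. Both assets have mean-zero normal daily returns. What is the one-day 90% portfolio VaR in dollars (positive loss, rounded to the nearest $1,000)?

$114,000

σ_p² = 0.77²·2.79² + 0.23²·0.64² + 2·0.53·0.77·0.23·2.79·0.64 = 4.9721 (%²).
σ_p = √4.9721 = 2.230%.
At 90%, z = 1.282.
VaR = 1.282 × 2.230% = 2.859%; on $4,000,000 that is $114,360.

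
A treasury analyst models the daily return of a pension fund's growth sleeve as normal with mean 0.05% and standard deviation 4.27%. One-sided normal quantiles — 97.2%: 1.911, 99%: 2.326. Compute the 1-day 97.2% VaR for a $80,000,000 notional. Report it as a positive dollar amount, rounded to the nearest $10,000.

$6,490,000

VaR = −μ + z·σ = −(0.05%) + 1.911 × 4.27% = 8.110%.
On $80,000,000: 0.08110 × $80,000,000 = $6,488,000.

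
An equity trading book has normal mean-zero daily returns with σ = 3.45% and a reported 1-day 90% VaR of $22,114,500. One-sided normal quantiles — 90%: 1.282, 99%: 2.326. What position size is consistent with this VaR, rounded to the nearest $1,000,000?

VaR as a fraction of value: z·σ = 1.282 × 3.45% = 4.4229%.
Position = $22,114,500 / 0.044229 = $500,000,000.

$500,000,000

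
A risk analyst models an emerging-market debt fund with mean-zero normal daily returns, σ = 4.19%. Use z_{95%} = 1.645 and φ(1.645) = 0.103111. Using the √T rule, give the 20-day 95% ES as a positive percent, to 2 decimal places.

38.64%

σ_{20d} = 4.19% × √20 = 18.738%.
ES multiplier = φ(z)/(1−α) = 0.103111/0.05 = 2.062.
ES = 18.738% × 2.062 = 38.638%.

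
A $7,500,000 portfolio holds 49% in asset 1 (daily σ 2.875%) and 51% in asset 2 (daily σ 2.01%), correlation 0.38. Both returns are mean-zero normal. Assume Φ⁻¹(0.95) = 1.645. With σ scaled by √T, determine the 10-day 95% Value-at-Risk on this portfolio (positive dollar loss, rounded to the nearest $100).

σ_p = √(0.49²·2.875² + 0.51²·2.01² + 2·0.38·0.49·0.51·2.875·2.01) = 2.033%.
σ_{10d} = 2.033% × √10 = 6.429%.
VaR = 1.645 × 6.429% = 10.576%; on $7,500,000 that is $793,200.

$793,200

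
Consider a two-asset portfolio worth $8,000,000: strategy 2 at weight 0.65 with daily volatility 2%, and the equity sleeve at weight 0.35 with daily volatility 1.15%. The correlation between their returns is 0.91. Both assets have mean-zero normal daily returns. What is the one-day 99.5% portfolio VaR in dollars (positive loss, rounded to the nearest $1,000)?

$345,000

σ_p² = 0.65²·2² + 0.35²·1.15² + 2·0.91·0.65·0.35·2·1.15 = 2.8043 (%²).
σ_p = √2.8043 = 1.675%.
At 99.5%, z = 2.576.
VaR = 2.576 × 1.675% = 4.315%; on $8,000,000 that is $345,200.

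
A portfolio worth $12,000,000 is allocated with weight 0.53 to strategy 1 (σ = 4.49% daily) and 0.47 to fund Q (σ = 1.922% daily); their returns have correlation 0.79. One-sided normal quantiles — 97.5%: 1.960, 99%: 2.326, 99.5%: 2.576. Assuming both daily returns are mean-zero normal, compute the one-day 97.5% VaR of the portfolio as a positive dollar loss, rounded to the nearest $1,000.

σ_p² = 0.53²·4.49² + 0.47²·1.922² + 2·0.79·0.53·0.47·4.49·1.922 = 9.8755 (%²).
σ_p = √9.8755 = 3.143%.
VaR = 1.960 × 3.143% = 6.160%; on $12,000,000 that is $739,200.

$739,000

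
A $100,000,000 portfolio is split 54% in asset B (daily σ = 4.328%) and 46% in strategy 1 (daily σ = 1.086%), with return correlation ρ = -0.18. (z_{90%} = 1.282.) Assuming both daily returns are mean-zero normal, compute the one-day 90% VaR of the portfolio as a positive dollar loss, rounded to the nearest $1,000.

$2,949,000

σ_p² = 0.54²·4.328² + 0.46²·1.086² + 2·-0.18·0.54·0.46·4.328·1.086 = 5.2914 (%²).
σ_p = √5.2914 = 2.300%.
VaR = 1.282 × 2.300% = 2.949%; on $100,000,000 that is $2,949,000.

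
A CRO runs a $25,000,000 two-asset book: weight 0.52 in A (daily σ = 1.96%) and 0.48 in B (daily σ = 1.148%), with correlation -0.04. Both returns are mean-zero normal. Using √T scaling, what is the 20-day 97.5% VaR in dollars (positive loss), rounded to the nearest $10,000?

σ_p = √(0.52²·1.96² + 0.48²·1.148² + 2·-0.04·0.52·0.48·1.96·1.148) = 1.139%.
σ_{20d} = 1.139% × √20 = 5.094%.
z(97.5%) = 1.960.
VaR = 1.960 × 5.094% = 9.984%; on $25,000,000 that is $2,496,000.

$2,500,000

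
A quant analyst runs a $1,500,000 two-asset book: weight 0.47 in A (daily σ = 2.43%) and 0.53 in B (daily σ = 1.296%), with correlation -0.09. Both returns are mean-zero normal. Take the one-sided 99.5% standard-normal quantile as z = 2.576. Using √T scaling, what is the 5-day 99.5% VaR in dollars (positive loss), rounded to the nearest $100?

σ_p = √(0.47²·2.43² + 0.53²·1.296² + 2·-0.09·0.47·0.53·2.43·1.296) = 1.279%.
σ_{5d} = 1.279% × √5 = 2.860%.
VaR = 2.576 × 2.860% = 7.367%; on $1,500,000 that is $110,505.

$110,500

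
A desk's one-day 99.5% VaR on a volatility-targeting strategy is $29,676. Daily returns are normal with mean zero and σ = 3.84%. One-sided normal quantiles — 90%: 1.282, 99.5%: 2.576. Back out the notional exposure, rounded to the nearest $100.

$300,000

VaR as a fraction of value: z·σ = 2.576 × 3.84% = 9.89184%.
Position = $29,676 / 0.0989184 = $300,005.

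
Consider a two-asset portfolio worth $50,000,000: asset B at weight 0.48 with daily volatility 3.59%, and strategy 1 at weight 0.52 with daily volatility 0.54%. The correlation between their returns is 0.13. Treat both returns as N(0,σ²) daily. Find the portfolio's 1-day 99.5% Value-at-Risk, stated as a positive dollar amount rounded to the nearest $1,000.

σ_p² = 0.48²·3.59² + 0.52²·0.54² + 2·0.13·0.48·0.52·3.59·0.54 = 3.1741 (%²).
σ_p = √3.1741 = 1.782%.
At 99.5%, z = 2.576.
VaR = 2.576 × 1.782% = 4.590%; on $50,000,000 that is $2,295,000.

$2,295,000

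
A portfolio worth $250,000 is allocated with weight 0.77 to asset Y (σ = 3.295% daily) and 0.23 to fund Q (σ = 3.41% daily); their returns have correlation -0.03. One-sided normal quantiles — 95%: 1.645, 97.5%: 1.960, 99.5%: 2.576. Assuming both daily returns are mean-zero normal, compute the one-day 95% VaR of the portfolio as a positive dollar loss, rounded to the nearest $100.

$10,800

σ_p² = 0.77²·3.295² + 0.23²·3.41² + 2·-0.03·0.77·0.23·3.295·3.41 = 6.9329 (%²).
σ_p = √6.9329 = 2.633%.
VaR = 1.645 × 2.633% = 4.331%; on $250,000 that is $10,828.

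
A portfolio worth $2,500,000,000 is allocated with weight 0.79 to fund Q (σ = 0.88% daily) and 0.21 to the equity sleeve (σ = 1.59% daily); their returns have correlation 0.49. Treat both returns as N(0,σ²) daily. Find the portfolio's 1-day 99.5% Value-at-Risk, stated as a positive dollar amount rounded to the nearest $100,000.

σ_p² = 0.79²·0.88² + 0.21²·1.59² + 2·0.49·0.79·0.21·0.88·1.59 = 0.8223 (%²).
σ_p = √0.8223 = 0.907%.
At 99.5%, z = 2.576.
VaR = 2.576 × 0.907% = 2.336%; on $2,500,000,000 that is $58,400,000.

$58,400,000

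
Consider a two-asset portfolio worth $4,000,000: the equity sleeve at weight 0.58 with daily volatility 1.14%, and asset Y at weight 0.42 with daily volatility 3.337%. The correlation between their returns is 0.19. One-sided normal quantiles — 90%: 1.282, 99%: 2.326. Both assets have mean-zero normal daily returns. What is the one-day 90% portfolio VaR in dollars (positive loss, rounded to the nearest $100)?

$85,100

σ_p² = 0.58²·1.14² + 0.42²·3.337² + 2·0.19·0.58·0.42·1.14·3.337 = 2.7536 (%²).
σ_p = √2.7536 = 1.659%.
VaR = 1.282 × 1.659% = 2.127%; on $4,000,000 that is $85,080.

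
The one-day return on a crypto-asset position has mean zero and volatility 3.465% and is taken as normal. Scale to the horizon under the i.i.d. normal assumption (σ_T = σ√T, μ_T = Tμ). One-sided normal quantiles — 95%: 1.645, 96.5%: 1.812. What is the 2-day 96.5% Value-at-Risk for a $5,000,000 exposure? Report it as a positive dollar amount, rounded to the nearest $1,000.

$444,000

σ_{2d} = 3.465% × √2 = 4.900%.
VaR = 1.812 × 4.900% = 8.879%.
On $5,000,000: 0.08879 × $5,000,000 = $443,950.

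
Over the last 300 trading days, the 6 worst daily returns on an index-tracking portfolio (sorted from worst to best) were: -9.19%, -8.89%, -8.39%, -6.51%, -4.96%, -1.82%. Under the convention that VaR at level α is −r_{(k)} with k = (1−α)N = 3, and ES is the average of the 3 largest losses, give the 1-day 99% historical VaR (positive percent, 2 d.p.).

k = 3; the 3rd lowest return is -8.39%, so VaR = 8.39%.

8.39%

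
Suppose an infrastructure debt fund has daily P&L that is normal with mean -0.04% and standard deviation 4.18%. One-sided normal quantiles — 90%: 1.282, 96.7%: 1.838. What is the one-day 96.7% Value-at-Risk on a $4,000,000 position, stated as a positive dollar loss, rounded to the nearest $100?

VaR = −μ + z·σ = −(-0.04%) + 1.838 × 4.18% = 7.723%.
On $4,000,000: 0.07723 × $4,000,000 = $308,920.

$308,900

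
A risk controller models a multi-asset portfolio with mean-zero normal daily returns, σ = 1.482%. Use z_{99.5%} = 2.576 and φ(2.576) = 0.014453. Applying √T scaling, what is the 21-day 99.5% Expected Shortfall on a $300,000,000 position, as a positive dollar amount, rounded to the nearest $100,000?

$58,900,000

σ_{21d} = 1.482% × √21 = 6.791%.
ES multiplier = φ(z)/(1−α) = 0.014453/0.005 = 2.891.
ES = 6.791% × 2.891 = 19.633%; on $300,000,000: $58,899,000.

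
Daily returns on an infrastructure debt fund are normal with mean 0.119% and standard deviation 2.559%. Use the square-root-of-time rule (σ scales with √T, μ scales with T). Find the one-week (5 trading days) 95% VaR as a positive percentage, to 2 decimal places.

8.82%

At 95%, z = 1.645.
σ_{5d} = 2.559% × √5 = 5.722%; μ_{5d} = 5 × 0.119% = 0.595%.
VaR = −(0.595%) + 1.645 × 5.722% = 8.818%.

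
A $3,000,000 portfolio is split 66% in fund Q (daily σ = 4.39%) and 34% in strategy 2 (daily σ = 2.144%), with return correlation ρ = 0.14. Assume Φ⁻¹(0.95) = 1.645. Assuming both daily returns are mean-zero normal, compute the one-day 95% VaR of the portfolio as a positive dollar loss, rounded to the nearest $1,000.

$152,000

σ_p² = 0.66²·4.39² + 0.34²·2.144² + 2·0.14·0.66·0.34·4.39·2.144 = 9.5177 (%²).
σ_p = √9.5177 = 3.085%.
VaR = 1.645 × 3.085% = 5.075%; on $3,000,000 that is $152,250.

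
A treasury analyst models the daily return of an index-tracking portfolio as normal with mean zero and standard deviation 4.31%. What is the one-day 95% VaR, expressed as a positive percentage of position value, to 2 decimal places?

At 95% one-sided, z = 1.645.
VaR = z·σ = 1.645 × 4.31% = 7.090%.

7.09%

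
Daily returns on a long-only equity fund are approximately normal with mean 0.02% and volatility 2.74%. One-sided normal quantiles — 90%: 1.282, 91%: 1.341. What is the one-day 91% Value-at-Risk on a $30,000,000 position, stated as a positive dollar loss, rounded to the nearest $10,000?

VaR = −μ + z·σ = −(0.02%) + 1.341 × 2.74% = 3.654%.
On $30,000,000: 0.03654 × $30,000,000 = $1,096,200.

$1,100,000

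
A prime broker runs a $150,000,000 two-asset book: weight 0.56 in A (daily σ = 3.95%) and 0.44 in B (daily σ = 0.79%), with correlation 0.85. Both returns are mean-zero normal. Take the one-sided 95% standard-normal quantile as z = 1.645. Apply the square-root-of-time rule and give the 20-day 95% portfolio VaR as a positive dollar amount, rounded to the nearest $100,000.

$27,700,000

σ_p = √(0.56²·3.95² + 0.44²·0.79² + 2·0.85·0.56·0.44·3.95·0.79) = 2.514%.
σ_{20d} = 2.514% × √20 = 11.243%.
VaR = 1.645 × 11.243% = 18.495%; on $150,000,000 that is $27,742,500.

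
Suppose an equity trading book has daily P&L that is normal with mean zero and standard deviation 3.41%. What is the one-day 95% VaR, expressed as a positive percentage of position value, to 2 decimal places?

5.61%

At 95% one-sided, z = 1.645.
VaR = z·σ = 1.645 × 3.41% = 5.609%.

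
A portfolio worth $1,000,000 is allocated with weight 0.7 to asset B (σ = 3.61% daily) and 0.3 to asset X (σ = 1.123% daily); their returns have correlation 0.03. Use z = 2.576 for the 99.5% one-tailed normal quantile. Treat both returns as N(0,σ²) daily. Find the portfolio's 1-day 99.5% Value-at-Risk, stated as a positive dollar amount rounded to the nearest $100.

$65,900

σ_p² = 0.7²·3.61² + 0.3²·1.123² + 2·0.03·0.7·0.3·3.61·1.123 = 6.5503 (%²).
σ_p = √6.5503 = 2.559%.
VaR = 2.576 × 2.559% = 6.592%; on $1,000,000 that is $65,920.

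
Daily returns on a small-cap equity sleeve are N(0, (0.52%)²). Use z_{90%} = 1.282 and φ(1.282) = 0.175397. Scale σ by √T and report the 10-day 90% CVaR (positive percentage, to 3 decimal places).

2.884%

σ_{10d} = 0.52% × √10 = 1.644%.
ES multiplier = φ(z)/(1−α) = 0.175397/0.1 = 1.754.
ES = 1.644% × 1.754 = 2.884%.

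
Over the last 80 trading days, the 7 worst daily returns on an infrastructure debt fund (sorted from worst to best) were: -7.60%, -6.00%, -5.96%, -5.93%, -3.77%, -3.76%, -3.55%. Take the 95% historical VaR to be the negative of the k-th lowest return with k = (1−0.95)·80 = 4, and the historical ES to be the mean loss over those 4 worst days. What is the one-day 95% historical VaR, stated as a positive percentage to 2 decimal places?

5.93%

k = 4; the 4th lowest return is -5.93%, so VaR = 5.93%.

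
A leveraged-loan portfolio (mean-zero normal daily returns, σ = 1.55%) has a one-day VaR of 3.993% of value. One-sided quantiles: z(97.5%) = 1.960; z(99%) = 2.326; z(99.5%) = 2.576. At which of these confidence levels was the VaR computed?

99.5%

Implied z = VaR/σ = 3.993 / 1.55 = 2.576.
This matches z(99.5%) = 2.576.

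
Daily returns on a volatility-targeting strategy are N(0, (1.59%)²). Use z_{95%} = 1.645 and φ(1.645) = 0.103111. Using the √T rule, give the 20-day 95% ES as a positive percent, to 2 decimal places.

14.66%

σ_{20d} = 1.59% × √20 = 7.111%.
ES multiplier = φ(z)/(1−α) = 0.103111/0.05 = 2.062.
ES = 7.111% × 2.062 = 14.663%.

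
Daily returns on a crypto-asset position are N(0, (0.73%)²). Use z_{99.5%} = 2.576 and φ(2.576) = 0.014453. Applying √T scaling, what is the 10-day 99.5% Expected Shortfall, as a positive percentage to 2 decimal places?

6.67%

σ_{10d} = 0.73% × √10 = 2.308%.
ES multiplier = φ(z)/(1−α) = 0.014453/0.005 = 2.891.
ES = 2.308% × 2.891 = 6.672%.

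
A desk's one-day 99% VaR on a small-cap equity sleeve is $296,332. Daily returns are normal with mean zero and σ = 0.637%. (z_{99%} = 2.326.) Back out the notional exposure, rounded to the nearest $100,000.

$20,000,000

VaR as a fraction of value: z·σ = 2.326 × 0.637% = 1.48166%.
Position = $296,332 / 0.0148166 = $19,999,973.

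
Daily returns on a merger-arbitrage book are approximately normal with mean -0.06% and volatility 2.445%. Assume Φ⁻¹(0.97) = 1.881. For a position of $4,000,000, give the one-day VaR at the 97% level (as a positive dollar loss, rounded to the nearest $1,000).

VaR = −μ + z·σ = −(-0.06%) + 1.881 × 2.445% = 4.659%.
On $4,000,000: 0.04659 × $4,000,000 = $186,360.

$186,000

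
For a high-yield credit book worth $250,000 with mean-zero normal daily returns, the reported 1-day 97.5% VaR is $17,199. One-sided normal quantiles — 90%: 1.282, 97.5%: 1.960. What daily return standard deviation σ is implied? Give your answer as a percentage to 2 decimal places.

VaR as a fraction: $17,199 / $250,000 = 6.880%.
σ = VaR / z = 6.880% / 1.960 = 3.510%.

3.51%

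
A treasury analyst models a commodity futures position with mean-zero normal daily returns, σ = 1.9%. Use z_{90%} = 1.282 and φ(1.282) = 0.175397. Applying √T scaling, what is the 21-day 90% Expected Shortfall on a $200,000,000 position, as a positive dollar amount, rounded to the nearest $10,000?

σ_{21d} = 1.9% × √21 = 8.707%.
ES multiplier = φ(z)/(1−α) = 0.175397/0.1 = 1.754.
ES = 8.707% × 1.754 = 15.272%; on $200,000,000: $30,544,000.

$30,540,000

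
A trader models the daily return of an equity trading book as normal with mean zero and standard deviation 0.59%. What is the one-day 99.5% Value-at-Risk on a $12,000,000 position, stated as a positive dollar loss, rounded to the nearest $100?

At 99.5% one-sided, z = 2.576.
VaR = z·σ = 2.576 × 0.59% = 1.520%.
On $12,000,000: 0.01520 × $12,000,000 = $182,400.

$182,400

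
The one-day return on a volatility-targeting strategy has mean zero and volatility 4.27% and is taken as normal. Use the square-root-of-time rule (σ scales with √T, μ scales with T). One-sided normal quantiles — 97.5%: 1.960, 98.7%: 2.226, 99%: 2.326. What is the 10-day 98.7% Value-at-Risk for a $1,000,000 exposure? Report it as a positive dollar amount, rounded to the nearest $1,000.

$301,000

σ_{10d} = 4.27% × √10 = 13.503%.
VaR = 2.226 × 13.503% = 30.058%.
On $1,000,000: 0.30058 × $1,000,000 = $300,580.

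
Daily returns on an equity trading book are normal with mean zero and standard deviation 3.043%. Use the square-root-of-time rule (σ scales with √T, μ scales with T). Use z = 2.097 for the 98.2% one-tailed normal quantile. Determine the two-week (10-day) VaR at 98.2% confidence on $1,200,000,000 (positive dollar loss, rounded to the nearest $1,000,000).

σ_{10d} = 3.043% × √10 = 9.623%.
VaR = 2.097 × 9.623% = 20.179%.
On $1,200,000,000: 0.20179 × $1,200,000,000 = $242,148,000.

$242,000,000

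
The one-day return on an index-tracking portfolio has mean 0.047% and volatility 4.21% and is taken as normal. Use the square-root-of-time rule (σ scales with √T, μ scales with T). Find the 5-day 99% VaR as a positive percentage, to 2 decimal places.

21.66%

At 99%, z = 2.326.
σ_{5d} = 4.21% × √5 = 9.414%; μ_{5d} = 5 × 0.047% = 0.235%.
VaR = −(0.235%) + 2.326 × 9.414% = 21.662%.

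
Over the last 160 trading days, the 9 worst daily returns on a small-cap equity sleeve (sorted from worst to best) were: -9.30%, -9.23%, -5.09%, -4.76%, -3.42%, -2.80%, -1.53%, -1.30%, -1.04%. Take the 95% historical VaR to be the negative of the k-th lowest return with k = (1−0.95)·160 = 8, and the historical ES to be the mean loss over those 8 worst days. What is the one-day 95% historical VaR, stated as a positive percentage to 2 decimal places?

k = 8; the 8th lowest return is -1.30%, so VaR = 1.30%.

1.30%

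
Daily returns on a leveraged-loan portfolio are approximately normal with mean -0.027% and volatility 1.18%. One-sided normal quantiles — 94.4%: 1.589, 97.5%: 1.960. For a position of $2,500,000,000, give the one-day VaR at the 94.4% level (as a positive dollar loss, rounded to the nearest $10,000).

$47,550,000

VaR = −μ + z·σ = −(-0.027%) + 1.589 × 1.18% = 1.902%.
On $2,500,000,000: 0.01902 × $2,500,000,000 = $47,550,000.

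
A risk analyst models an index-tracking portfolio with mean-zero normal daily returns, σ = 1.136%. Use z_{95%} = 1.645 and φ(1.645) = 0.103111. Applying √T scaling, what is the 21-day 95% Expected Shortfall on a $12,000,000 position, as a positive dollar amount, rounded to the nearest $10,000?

$1,290,000

σ_{21d} = 1.136% × √21 = 5.206%.
ES multiplier = φ(z)/(1−α) = 0.103111/0.05 = 2.062.
ES = 5.206% × 2.062 = 10.735%; on $12,000,000: $1,288,200.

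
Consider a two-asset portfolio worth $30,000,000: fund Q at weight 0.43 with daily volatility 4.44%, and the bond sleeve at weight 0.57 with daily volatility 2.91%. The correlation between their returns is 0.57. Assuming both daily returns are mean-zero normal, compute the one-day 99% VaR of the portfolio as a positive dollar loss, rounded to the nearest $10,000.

σ_p² = 0.43²·4.44² + 0.57²·2.91² + 2·0.57·0.43·0.57·4.44·2.91 = 10.0065 (%²).
σ_p = √10.0065 = 3.163%.
At 99%, z = 2.326.
VaR = 2.326 × 3.163% = 7.357%; on $30,000,000 that is $2,207,100.

$2,210,000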